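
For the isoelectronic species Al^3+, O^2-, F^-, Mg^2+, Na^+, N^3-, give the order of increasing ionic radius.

These species are isoelectronic with 10 electrons. The only difference is the number of protons: Al^3+ (Z=13), Mg^2+ (Z=12), Na^+ (Z=11), F^- (Z=9), O^2- (Z=8), N^3- (Z=7). The strongest nuclear pull (Al^3+) gives the smallest ion.

Al^3+ < Mg^2+ < Na^+ < F^- < O^2- < N^3-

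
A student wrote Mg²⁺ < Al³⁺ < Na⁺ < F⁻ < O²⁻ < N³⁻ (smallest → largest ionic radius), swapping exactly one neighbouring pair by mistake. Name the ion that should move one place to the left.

Al³⁺

Check each adjacent pair. Mg²⁺ and Al³⁺ are reversed: they are isoelectronic (10 e⁻) and Al has more protons than Mg (13 vs 12), making Al³⁺ smaller. No other neighbouring pair contradicts the periodic trends, so Al³⁺ is the ion listed too late.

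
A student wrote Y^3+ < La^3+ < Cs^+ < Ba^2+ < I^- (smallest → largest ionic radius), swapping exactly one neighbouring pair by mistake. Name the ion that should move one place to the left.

Ba^2+

The pair Cs^+, Ba^2+ is the wrong way round — Ba^2+ and Cs^+ share 54 electrons; the higher nuclear charge on Ba (Z=56) contracts it more, so Ba^2+ < Cs^+. All other adjacent pairs agree with periodic trends, so Ba^2+ is the misplaced ion.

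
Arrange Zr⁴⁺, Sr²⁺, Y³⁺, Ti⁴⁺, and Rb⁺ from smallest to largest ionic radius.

Ti⁴⁺ < Zr⁴⁺ < Y³⁺ < Sr²⁺ < Rb⁺

Tabulating Z and e⁻: Ti⁴⁺ (Z=22, 18 e⁻), Zr⁴⁺ (Z=40, 36 e⁻), Y³⁺ (Z=39, 36 e⁻), Sr²⁺ (Z=38, 36 e⁻), Rb⁺ (Z=37, 36 e⁻). Ti⁴⁺ < Zr⁴⁺ (same group, period 4 vs 5); Zr⁴⁺ < Y³⁺ (both 36 e⁻, Z=40>39); Y³⁺ < Sr²⁺ (both 36 e⁻, Z=39>38); Sr²⁺ < Rb⁺ (isoelectronic, higher Z=38 is smaller).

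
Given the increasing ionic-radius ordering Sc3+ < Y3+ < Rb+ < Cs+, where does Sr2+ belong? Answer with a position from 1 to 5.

3

First list Z and electron count for each: Sc3+ (Z=21, 18 e⁻), Y3+ (Z=39, 36 e⁻), Sr2+ (Z=38, 36 e⁻), Rb+ (Z=37, 36 e⁻), Cs+ (Z=55, 54 e⁻). Sc3+ < Y3+ (same group, 1 shell fewer); Y3+ < Sr2+ (both 36 e⁻, Z=39>38); Sr2+ < Rb+ (both 36 e⁻, Z=38>37); Rb+ < Cs+ (same group, 1 shell fewer).
With Sr2+ included the full order is Sc3+ < Y3+ < Sr2+ < Rb+ < Cs+, so it takes position 3.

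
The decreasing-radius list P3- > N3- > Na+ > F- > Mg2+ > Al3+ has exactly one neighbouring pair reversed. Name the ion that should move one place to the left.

F-

The pair Na+, F- is the wrong way round — both have 10 electrons but Z(Na)=11 > Z(F)=9, so Na+ should be the smaller of the two. All other adjacent pairs agree with periodic trends, so F- is the misplaced ion.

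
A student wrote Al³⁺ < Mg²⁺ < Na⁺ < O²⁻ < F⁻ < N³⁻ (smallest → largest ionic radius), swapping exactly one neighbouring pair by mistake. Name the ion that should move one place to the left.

F⁻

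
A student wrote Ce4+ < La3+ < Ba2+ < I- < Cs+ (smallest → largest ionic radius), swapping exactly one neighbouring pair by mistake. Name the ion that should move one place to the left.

Scanning neighbour by neighbour, only I-/Cs+ violates a trend: they are isoelectronic (54 e⁻) and Cs has more protons than I (55 vs 53), making Cs+ smaller. That makes Cs+ the one sitting a position late relative to where it belongs.

Cs+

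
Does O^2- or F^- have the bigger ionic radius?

O^2-

Each ion has 10 electrons. The ranking follows nuclear charge in reverse — greater Z gives a smaller radius. F^- (Z=9), O^2- (Z=8).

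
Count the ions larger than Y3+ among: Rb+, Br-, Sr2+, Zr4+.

3

All of these have 36 electrons (isoelectronic). With the same electron cloud, the ion with the most protons pulls it in tightest. Nuclear charges: Zr4+ (Z=40), Y3+ (Z=39), Sr2+ (Z=38), Rb+ (Z=37), Br- (Z=35). Highest Z is smallest.
Placing each against Y3+: smaller — Zr4+; larger — Sr2+, Rb+, Br-. Count: 3.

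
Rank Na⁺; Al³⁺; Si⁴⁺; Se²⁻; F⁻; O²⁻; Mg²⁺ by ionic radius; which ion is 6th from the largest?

Al³⁺

Work out protons and electrons: Si⁴⁺ (Z=14, 10 e⁻), Al³⁺ (Z=13, 10 e⁻), Mg²⁺ (Z=12, 10 e⁻), Na⁺ (Z=11, 10 e⁻), F⁻ (Z=9, 10 e⁻), O²⁻ (Z=8, 10 e⁻), Se²⁻ (Z=34, 36 e⁻). Si⁴⁺ < Al³⁺ (both 10 e⁻, Z=14>13); Al³⁺ < Mg²⁺ (isoelectronic, higher Z=13 is smaller); Mg²⁺ < Na⁺ (isoelectronic, higher Z=12 is smaller); Na⁺ < F⁻ (both 10 e⁻, Z=11>9); F⁻ < O²⁻ (both 10 e⁻, Z=9>8); O²⁻ < Se²⁻ (same group, period 2 vs 4).
That gives Si⁴⁺ < Al³⁺ < Mg²⁺ < Na⁺ < F⁻ < O²⁻ < Se²⁻. From the largest end, number 6 is Al³⁺.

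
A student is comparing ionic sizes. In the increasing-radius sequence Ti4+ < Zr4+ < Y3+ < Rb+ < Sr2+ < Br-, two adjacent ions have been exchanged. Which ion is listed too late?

Scanning neighbour by neighbour, only Rb+/Sr2+ violates a trend: both have 36 electrons but Z(Sr)=38 > Z(Rb)=37, so Sr2+ should be the smaller of the two. That makes Sr2+ the one sitting a position late relative to where it belongs.

Sr2+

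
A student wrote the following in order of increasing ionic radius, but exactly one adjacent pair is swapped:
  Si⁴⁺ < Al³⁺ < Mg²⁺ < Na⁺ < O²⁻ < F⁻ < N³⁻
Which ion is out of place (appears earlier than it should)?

O²⁻

Scanning neighbour by neighbour, only O²⁻/F⁻ violates a trend: they are isoelectronic (10 e⁻) and F has more protons than O (9 vs 8), making F⁻ smaller. That makes O²⁻ the one sitting a position early relative to where it belongs.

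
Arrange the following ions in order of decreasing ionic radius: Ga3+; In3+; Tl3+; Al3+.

Tl3+ > In3+ > Ga3+ > Al3+

All are in the same group with charge +3. Radius grows down the group as n (the outermost shell) increases.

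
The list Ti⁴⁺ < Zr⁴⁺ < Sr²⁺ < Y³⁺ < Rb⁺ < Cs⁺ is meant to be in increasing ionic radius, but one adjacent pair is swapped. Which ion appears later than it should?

Y³⁺

Compare adjacent ions: Y³⁺ and Sr²⁺ share 36 electrons; the higher nuclear charge on Y (Z=39) contracts it more, so Y³⁺ < Sr²⁺ — yet in this increasing list Sr²⁺ sits before Y³⁺. Nothing else is reversed, so Y³⁺ should move one place to the left.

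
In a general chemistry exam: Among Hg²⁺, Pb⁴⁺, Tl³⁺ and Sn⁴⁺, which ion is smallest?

Electron counts and nuclear charges: Sn⁴⁺ (Z=50, 46 e⁻), Pb⁴⁺ (Z=82, 78 e⁻), Tl³⁺ (Z=81, 78 e⁻), Hg²⁺ (Z=80, 78 e⁻). Sn⁴⁺ < Pb⁴⁺ (same group, 1 shell fewer); Pb⁴⁺ < Tl³⁺ (both 78 e⁻, Z=82>81); Tl³⁺ < Hg²⁺ (isoelectronic, higher Z=81 is smaller).

Sn⁴⁺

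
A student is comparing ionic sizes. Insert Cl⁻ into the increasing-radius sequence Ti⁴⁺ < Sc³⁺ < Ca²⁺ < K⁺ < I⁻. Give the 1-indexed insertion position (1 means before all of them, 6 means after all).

Tabulating Z and e⁻: Ti⁴⁺: 18 e⁻, Z=22, Sc³⁺: 18 e⁻, Z=21, Ca²⁺: 18 e⁻, Z=20, K⁺: 18 e⁻, Z=19, Cl⁻: 18 e⁻, Z=17, I⁻: 54 e⁻, Z=53. Ti⁴⁺ < Sc³⁺ (both 18 e⁻, Z=22>21); Sc³⁺ < Ca²⁺ (both 18 e⁻, Z=21>20); Ca²⁺ < K⁺ (both 18 e⁻, Z=20>19); K⁺ < Cl⁻ (both 18 e⁻, Z=19>17); Cl⁻ < I⁻ (same group, 2 shells fewer).
Merged order: Ti⁴⁺ < Sc³⁺ < Ca²⁺ < K⁺ < Cl⁻ < I⁻ — Cl⁻ is number 5.

5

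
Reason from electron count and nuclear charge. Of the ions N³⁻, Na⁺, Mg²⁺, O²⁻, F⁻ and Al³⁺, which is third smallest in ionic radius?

Isoelectronic series (10 e⁻ each). Size is set by nuclear charge: more protons means a smaller ion. Al³⁺ (Z=13), Mg²⁺ (Z=12), Na⁺ (Z=11), F⁻ (Z=9), O²⁻ (Z=8), N³⁻ (Z=7).
That gives Al³⁺ < Mg²⁺ < Na⁺ < F⁻ < O²⁻ < N³⁻. From the smallest end, number 3 is Na⁺.

Na⁺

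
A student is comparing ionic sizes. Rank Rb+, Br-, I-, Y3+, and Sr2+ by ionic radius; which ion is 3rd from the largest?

Y3+: 36 e⁻, Z=39, Sr2+: 36 e⁻, Z=38, Rb+: 36 e⁻, Z=37, Br-: 36 e⁻, Z=35, I-: 54 e⁻, Z=53. Y3+ < Sr2+ (isoelectronic, higher Z=39 is smaller); Sr2+ < Rb+ (both 36 e⁻, Z=38>37); Rb+ < Br- (both 36 e⁻, Z=37>35); Br- < I- (same group, 1 shell fewer).
Full ascending order: Y3+ < Sr2+ < Rb+ < Br- < I-. Counting from the largest, position 3 is Rb+.

Rb+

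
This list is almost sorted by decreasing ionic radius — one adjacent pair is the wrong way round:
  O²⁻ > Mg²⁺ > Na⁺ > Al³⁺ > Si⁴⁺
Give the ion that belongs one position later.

Mg²⁺

The pair Mg²⁺, Na⁺ is the wrong way round — Mg²⁺ and Na⁺ share 10 electrons; the higher nuclear charge on Mg (Z=12) contracts it more, so Mg²⁺ < Na⁺. All other adjacent pairs agree with periodic trends, so Mg²⁺ is the misplaced ion.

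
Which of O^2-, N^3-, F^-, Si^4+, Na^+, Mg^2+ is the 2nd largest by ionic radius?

O^2-

Each ion has 10 electrons. The ranking follows nuclear charge in reverse — greater Z gives a smaller radius. Si^4+ (Z=14), Mg^2+ (Z=12), Na^+ (Z=11), F^- (Z=9), O^2- (Z=8), N^3- (Z=7).
So the order is Si^4+ < Mg^2+ < Na^+ < F^- < O^2- < N^3-; the 2nd-largest ion is O^2-.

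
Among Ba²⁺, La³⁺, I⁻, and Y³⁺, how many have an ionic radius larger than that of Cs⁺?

1

Y³⁺: 36 e⁻, Z=39, La³⁺: 54 e⁻, Z=57, Ba²⁺: 54 e⁻, Z=56, Cs⁺: 54 e⁻, Z=55, I⁻: 54 e⁻, Z=53. Y³⁺ < La³⁺ (same group, period 5 vs 6); La³⁺ < Ba²⁺ (isoelectronic, higher Z=57 is smaller); Ba²⁺ < Cs⁺ (both 54 e⁻, Z=56>55); Cs⁺ < I⁻ (both 54 e⁻, Z=55>53).
Relative to Cs⁺, the ions that are larger are I⁻. So 1 is larger.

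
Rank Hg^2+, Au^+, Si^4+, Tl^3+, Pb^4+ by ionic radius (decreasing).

Work out protons and electrons: Si^4+: 10 e⁻, Z=14, Pb^4+: 78 e⁻, Z=82, Tl^3+: 78 e⁻, Z=81, Hg^2+: 78 e⁻, Z=80, Au^+: 78 e⁻, Z=79. Si^4+ < Pb^4+ (same group, 3 shells fewer); Pb^4+ < Tl^3+ (isoelectronic, higher Z=82 is smaller); Tl^3+ < Hg^2+ (isoelectronic, higher Z=81 is smaller); Hg^2+ < Au^+ (isoelectronic, higher Z=80 is smaller).

Au^+ > Hg^2+ > Tl^3+ > Pb^4+ > Si^4+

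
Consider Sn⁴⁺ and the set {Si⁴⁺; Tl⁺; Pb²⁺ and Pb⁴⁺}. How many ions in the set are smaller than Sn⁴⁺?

1

Electron counts and nuclear charges: Si⁴⁺: 10 e⁻, Z=14, Sn⁴⁺: 46 e⁻, Z=50, Pb⁴⁺: 78 e⁻, Z=82, Pb²⁺: 80 e⁻, Z=82, Tl⁺: 80 e⁻, Z=81. Si⁴⁺ < Sn⁴⁺ (same group, period 3 vs 5); Sn⁴⁺ < Pb⁴⁺ (same group, 1 shell fewer); Pb⁴⁺ < Pb²⁺ (higher charge on the same element); Pb²⁺ < Tl⁺ (isoelectronic, higher Z=82 is smaller).
Relative to Sn⁴⁺, the ions that are smaller are Si⁴⁺. That's 1.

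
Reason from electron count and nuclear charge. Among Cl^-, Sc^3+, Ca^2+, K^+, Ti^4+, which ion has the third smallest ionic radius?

Ca^2+

All of these have 18 electrons (isoelectronic). With the same electron cloud, the ion with the most protons pulls it in tightest. Nuclear charges: Ti^4+ (Z=22), Sc^3+ (Z=21), Ca^2+ (Z=20), K^+ (Z=19), Cl^- (Z=17). Highest Z is smallest.
Full ascending order: Ti^4+ < Sc^3+ < Ca^2+ < K^+ < Cl^-. Counting from the smallest, position 3 is Ca^2+.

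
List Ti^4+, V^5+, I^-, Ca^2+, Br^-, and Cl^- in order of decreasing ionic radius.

I^- > Br^- > Cl^- > Ca^2+ > Ti^4+ > V^5+

V^5+ has 18 e⁻ (Z=23), Ti^4+ has 18 e⁻ (Z=22), Ca^2+ has 18 e⁻ (Z=20), Cl^- has 18 e⁻ (Z=17), Br^- has 36 e⁻ (Z=35), I^- has 54 e⁻ (Z=53). V^5+ < Ti^4+ (isoelectronic, higher Z=23 is smaller); Ti^4+ < Ca^2+ (both 18 e⁻, Z=22>20); Ca^2+ < Cl^- (both 18 e⁻, Z=20>17); Cl^- < Br^- (same group, 1 shell fewer); Br^- < I^- (same group, period 4 vs 5).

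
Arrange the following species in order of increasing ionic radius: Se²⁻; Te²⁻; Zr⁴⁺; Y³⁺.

Zr⁴⁺ < Y³⁺ < Se²⁻ < Te²⁻

Electron counts and nuclear charges: Zr⁴⁺ has 36 e⁻ (Z=40), Y³⁺ has 36 e⁻ (Z=39), Se²⁻ has 36 e⁻ (Z=34), Te²⁻ has 54 e⁻ (Z=52). Zr⁴⁺ < Y³⁺ (both 36 e⁻, Z=40>39); Y³⁺ < Se²⁻ (both 36 e⁻, Z=39>34); Se²⁻ < Te²⁻ (same group, period 4 vs 5).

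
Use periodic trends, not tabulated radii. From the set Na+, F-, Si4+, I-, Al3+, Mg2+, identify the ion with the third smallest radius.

Si4+: 10 e⁻, Z=14, Al3+: 10 e⁻, Z=13, Mg2+: 10 e⁻, Z=12, Na+: 10 e⁻, Z=11, F-: 10 e⁻, Z=9, I-: 54 e⁻, Z=53. Si4+ < Al3+ (isoelectronic, higher Z=14 is smaller); Al3+ < Mg2+ (isoelectronic, higher Z=13 is smaller); Mg2+ < Na+ (both 10 e⁻, Z=12>11); Na+ < F- (isoelectronic, higher Z=11 is smaller); F- < I- (same group, 3 shells fewer).
Ordering: Si4+ < Al3+ < Mg2+ < Na+ < F- < I-. The third smallest is Mg2+.

Mg2+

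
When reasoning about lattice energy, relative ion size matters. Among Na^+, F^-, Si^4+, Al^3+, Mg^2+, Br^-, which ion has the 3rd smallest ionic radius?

Mg^2+

Electron counts and nuclear charges: Si^4+ (Z=14, 10 e⁻), Al^3+ (Z=13, 10 e⁻), Mg^2+ (Z=12, 10 e⁻), Na^+ (Z=11, 10 e⁻), F^- (Z=9, 10 e⁻), Br^- (Z=35, 36 e⁻). Si^4+ < Al^3+ (both 10 e⁻, Z=14>13); Al^3+ < Mg^2+ (both 10 e⁻, Z=13>12); Mg^2+ < Na^+ (both 10 e⁻, Z=12>11); Na^+ < F^- (both 10 e⁻, Z=11>9); F^- < Br^- (same group, period 2 vs 4).
Full ascending order: Si^4+ < Al^3+ < Mg^2+ < Na^+ < F^- < Br^-. Counting from the smallest, position 3 is Mg^2+.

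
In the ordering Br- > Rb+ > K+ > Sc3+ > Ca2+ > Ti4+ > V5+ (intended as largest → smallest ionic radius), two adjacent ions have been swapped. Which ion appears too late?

Ca2+

The pair Sc3+, Ca2+ is the wrong way round — both have 18 electrons but Z(Sc)=21 > Z(Ca)=20, so Sc3+ should be the smaller of the two. All other adjacent pairs agree with periodic trends, so Ca2+ is the misplaced ion.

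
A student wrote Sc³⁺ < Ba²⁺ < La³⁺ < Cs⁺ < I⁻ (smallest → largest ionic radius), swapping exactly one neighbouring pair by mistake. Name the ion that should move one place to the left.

The pair Ba²⁺, La³⁺ is the wrong way round — both have 54 electrons but Z(La)=57 > Z(Ba)=56, so La³⁺ should be the smaller of the two. All other adjacent pairs agree with periodic trends, so La³⁺ is the misplaced ion.

La³⁺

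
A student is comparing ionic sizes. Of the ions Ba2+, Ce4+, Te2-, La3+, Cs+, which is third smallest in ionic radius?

All of these have 54 electrons (isoelectronic). With the same electron cloud, the ion with the most protons pulls it in tightest. Nuclear charges: Ce4+ (Z=58), La3+ (Z=57), Ba2+ (Z=56), Cs+ (Z=55), Te2- (Z=52). Highest Z is smallest.
So the order is Ce4+ < La3+ < Ba2+ < Cs+ < Te2-; the 3rd-smallest ion is Ba2+.

Ba2+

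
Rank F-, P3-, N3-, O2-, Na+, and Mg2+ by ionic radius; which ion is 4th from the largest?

Tabulating Z and e⁻: Mg2+ has 10 e⁻ (Z=12), Na+ has 10 e⁻ (Z=11), F- has 10 e⁻ (Z=9), O2- has 10 e⁻ (Z=8), N3- has 10 e⁻ (Z=7), P3- has 18 e⁻ (Z=15). Mg2+ < Na+ (both 10 e⁻, Z=12>11); Na+ < F- (both 10 e⁻, Z=11>9); F- < O2- (isoelectronic, higher Z=9 is smaller); O2- < N3- (both 10 e⁻, Z=8>7); N3- < P3- (same group, 1 shell fewer).
So the order is Mg2+ < Na+ < F- < O2- < N3- < P3-; the 4th-largest ion is F-.

F-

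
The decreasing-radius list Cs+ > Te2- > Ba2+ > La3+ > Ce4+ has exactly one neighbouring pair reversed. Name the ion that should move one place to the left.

The pair Cs+, Te2- is the wrong way round — they are isoelectronic (54 e⁻) and Cs has more protons than Te (55 vs 52), making Cs+ smaller. All other adjacent pairs agree with periodic trends, so Te2- is the misplaced ion.

Te2-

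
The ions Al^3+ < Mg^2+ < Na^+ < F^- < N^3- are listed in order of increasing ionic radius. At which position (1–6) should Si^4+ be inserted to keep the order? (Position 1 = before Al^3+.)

1

These species are isoelectronic with 10 electrons. The only difference is the number of protons: Si^4+ (Z=14), Al^3+ (Z=13), Mg^2+ (Z=12), Na^+ (Z=11), F^- (Z=9), N^3- (Z=7). The strongest nuclear pull (Si^4+) gives the smallest ion.
With Si^4+ included the full order is Si^4+ < Al^3+ < Mg^2+ < Na^+ < F^- < N^3-, so it takes position 1.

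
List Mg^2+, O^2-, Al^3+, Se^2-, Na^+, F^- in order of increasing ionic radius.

Al^3+ < Mg^2+ < Na^+ < F^- < O^2- < Se^2-

Tabulating Z and e⁻: Al^3+ (Z=13, 10 e⁻), Mg^2+ (Z=12, 10 e⁻), Na^+ (Z=11, 10 e⁻), F^- (Z=9, 10 e⁻), O^2- (Z=8, 10 e⁻), Se^2- (Z=34, 36 e⁻). Al^3+ < Mg^2+ (both 10 e⁻, Z=13>12); Mg^2+ < Na^+ (both 10 e⁻, Z=12>11); Na^+ < F^- (both 10 e⁻, Z=11>9); F^- < O^2- (isoelectronic, higher Z=9 is smaller); O^2- < Se^2- (same group, period 2 vs 4).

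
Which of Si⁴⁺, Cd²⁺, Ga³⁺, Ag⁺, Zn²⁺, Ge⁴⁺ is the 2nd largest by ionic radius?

Tabulating Z and e⁻: Si⁴⁺ (Z=14, 10 e⁻), Ge⁴⁺ (Z=32, 28 e⁻), Ga³⁺ (Z=31, 28 e⁻), Zn²⁺ (Z=30, 28 e⁻), Cd²⁺ (Z=48, 46 e⁻), Ag⁺ (Z=47, 46 e⁻). Si⁴⁺ < Ge⁴⁺ (same group, 1 shell fewer); Ge⁴⁺ < Ga³⁺ (both 28 e⁻, Z=32>31); Ga³⁺ < Zn²⁺ (both 28 e⁻, Z=31>30); Zn²⁺ < Cd²⁺ (same group, period 4 vs 5); Cd²⁺ < Ag⁺ (isoelectronic, higher Z=48 is smaller).
That gives Si⁴⁺ < Ge⁴⁺ < Ga³⁺ < Zn²⁺ < Cd²⁺ < Ag⁺. From the largest end, number 2 is Cd²⁺.

Cd²⁺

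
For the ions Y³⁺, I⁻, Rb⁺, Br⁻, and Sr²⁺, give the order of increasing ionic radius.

Tabulating Z and e⁻: Y³⁺ has 36 e⁻ (Z=39), Sr²⁺ has 36 e⁻ (Z=38), Rb⁺ has 36 e⁻ (Z=37), Br⁻ has 36 e⁻ (Z=35), I⁻ has 54 e⁻ (Z=53). Y³⁺ < Sr²⁺ (isoelectronic, higher Z=39 is smaller); Sr²⁺ < Rb⁺ (both 36 e⁻, Z=38>37); Rb⁺ < Br⁻ (both 36 e⁻, Z=37>35); Br⁻ < I⁻ (same group, 1 shell fewer).

Y³⁺ < Sr²⁺ < Rb⁺ < Br⁻ < I⁻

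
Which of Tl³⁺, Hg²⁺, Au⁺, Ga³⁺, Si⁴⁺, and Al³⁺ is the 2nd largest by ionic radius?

Electron counts and nuclear charges: Si⁴⁺: 10 e⁻, Z=14, Al³⁺: 10 e⁻, Z=13, Ga³⁺: 28 e⁻, Z=31, Tl³⁺: 78 e⁻, Z=81, Hg²⁺: 78 e⁻, Z=80, Au⁺: 78 e⁻, Z=79. Si⁴⁺ < Al³⁺ (both 10 e⁻, Z=14>13); Al³⁺ < Ga³⁺ (same group, period 3 vs 4); Ga³⁺ < Tl³⁺ (same group, period 4 vs 6); Tl³⁺ < Hg²⁺ (both 78 e⁻, Z=81>80); Hg²⁺ < Au⁺ (both 78 e⁻, Z=80>79).
So the order is Si⁴⁺ < Al³⁺ < Ga³⁺ < Tl³⁺ < Hg²⁺ < Au⁺; the 2nd-largest ion is Hg²⁺.

Hg²⁺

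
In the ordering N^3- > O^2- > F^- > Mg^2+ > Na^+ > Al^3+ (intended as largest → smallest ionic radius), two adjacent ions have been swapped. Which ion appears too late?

Na^+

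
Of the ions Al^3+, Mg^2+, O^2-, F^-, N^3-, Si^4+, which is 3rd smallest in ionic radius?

Each ion has 10 electrons. The ranking follows nuclear charge in reverse — greater Z gives a smaller radius. Si^4+ (Z=14), Al^3+ (Z=13), Mg^2+ (Z=12), F^- (Z=9), O^2- (Z=8), N^3- (Z=7).
Full ascending order: Si^4+ < Al^3+ < Mg^2+ < F^- < O^2- < N^3-. Counting from the smallest, position 3 is Mg^2+.

Mg^2+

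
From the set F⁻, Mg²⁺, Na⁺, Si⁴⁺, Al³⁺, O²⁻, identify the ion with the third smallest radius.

Mg²⁺

Each ion has 10 electrons. The ranking follows nuclear charge in reverse — greater Z gives a smaller radius. Si⁴⁺ (Z=14), Al³⁺ (Z=13), Mg²⁺ (Z=12), Na⁺ (Z=11), F⁻ (Z=9), O²⁻ (Z=8).
Full ascending order: Si⁴⁺ < Al³⁺ < Mg²⁺ < Na⁺ < F⁻ < O²⁻. Counting from the smallest, position 3 is Mg²⁺.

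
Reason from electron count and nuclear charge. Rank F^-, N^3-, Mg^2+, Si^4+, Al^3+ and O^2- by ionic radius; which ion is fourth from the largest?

Each ion has 10 electrons. The ranking follows nuclear charge in reverse — greater Z gives a smaller radius. Si^4+ (Z=14), Al^3+ (Z=13), Mg^2+ (Z=12), F^- (Z=9), O^2- (Z=8), N^3- (Z=7).
Full ascending order: Si^4+ < Al^3+ < Mg^2+ < F^- < O^2- < N^3-. Counting from the largest, position 4 is Mg^2+.

Mg^2+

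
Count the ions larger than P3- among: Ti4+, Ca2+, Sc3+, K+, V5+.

0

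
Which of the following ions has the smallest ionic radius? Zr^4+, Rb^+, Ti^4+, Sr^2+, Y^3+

Ti^4+

Ti^4+: 18 e⁻, Z=22, Zr^4+: 36 e⁻, Z=40, Y^3+: 36 e⁻, Z=39, Sr^2+: 36 e⁻, Z=38, Rb^+: 36 e⁻, Z=37. Ti^4+ < Zr^4+ (same group, period 4 vs 5); Zr^4+ < Y^3+ (both 36 e⁻, Z=40>39); Y^3+ < Sr^2+ (isoelectronic, higher Z=39 is smaller); Sr^2+ < Rb^+ (both 36 e⁻, Z=38>37).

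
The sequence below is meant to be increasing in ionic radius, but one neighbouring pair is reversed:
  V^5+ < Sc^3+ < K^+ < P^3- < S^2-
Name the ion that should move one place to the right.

Check each adjacent pair. P^3- and S^2- are reversed: they are isoelectronic (18 e⁻) and S has more protons than P (16 vs 15), making S^2- smaller. No other neighbouring pair contradicts the periodic trends, so P^3- is the ion listed too early.

P^3-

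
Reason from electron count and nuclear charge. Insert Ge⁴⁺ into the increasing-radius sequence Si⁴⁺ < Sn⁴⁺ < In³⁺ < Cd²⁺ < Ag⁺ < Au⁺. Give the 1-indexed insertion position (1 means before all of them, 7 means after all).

2

First list Z and electron count for each: Si⁴⁺ has 10 e⁻ (Z=14), Ge⁴⁺ has 28 e⁻ (Z=32), Sn⁴⁺ has 46 e⁻ (Z=50), In³⁺ has 46 e⁻ (Z=49), Cd²⁺ has 46 e⁻ (Z=48), Ag⁺ has 46 e⁻ (Z=47), Au⁺ has 78 e⁻ (Z=79). Si⁴⁺ < Ge⁴⁺ (same group, period 3 vs 4); Ge⁴⁺ < Sn⁴⁺ (same group, 1 shell fewer); Sn⁴⁺ < In³⁺ (isoelectronic, higher Z=50 is smaller); In³⁺ < Cd²⁺ (both 46 e⁻, Z=49>48); Cd²⁺ < Ag⁺ (both 46 e⁻, Z=48>47); Ag⁺ < Au⁺ (same group, 1 shell fewer).
Merged order: Si⁴⁺ < Ge⁴⁺ < Sn⁴⁺ < In³⁺ < Cd²⁺ < Ag⁺ < Au⁺ — Ge⁴⁺ is number 2.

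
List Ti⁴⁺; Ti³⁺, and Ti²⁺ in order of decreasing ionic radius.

These are all Ti ions. Removing more electrons (higher positive charge) pulls the remaining electrons in closer, so Ti⁴⁺ is smallest and Ti²⁺ is largest.

Ti²⁺ > Ti³⁺ > Ti⁴⁺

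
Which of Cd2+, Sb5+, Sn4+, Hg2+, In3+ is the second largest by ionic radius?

Cd2+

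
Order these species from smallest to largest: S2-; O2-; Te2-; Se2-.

O2- < S2- < Se2- < Te2-

These ions sit in one column with identical charge. Each step down the periodic table adds a principal shell, increasing the radius.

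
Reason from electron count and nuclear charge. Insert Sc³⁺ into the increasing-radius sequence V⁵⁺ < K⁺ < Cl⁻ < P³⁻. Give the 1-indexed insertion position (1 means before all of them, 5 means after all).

These species are isoelectronic with 18 electrons. The only difference is the number of protons: V⁵⁺ (Z=23), Sc³⁺ (Z=21), K⁺ (Z=19), Cl⁻ (Z=17), P³⁻ (Z=15). The strongest nuclear pull (V⁵⁺) gives the smallest ion.
With Sc³⁺ included the full order is V⁵⁺ < Sc³⁺ < K⁺ < Cl⁻ < P³⁻, so it takes position 2.

2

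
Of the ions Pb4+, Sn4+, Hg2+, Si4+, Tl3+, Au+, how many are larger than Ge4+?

5

Tabulating Z and e⁻: Si4+ has 10 e⁻ (Z=14), Ge4+ has 28 e⁻ (Z=32), Sn4+ has 46 e⁻ (Z=50), Pb4+ has 78 e⁻ (Z=82), Tl3+ has 78 e⁻ (Z=81), Hg2+ has 78 e⁻ (Z=80), Au+ has 78 e⁻ (Z=79). Si4+ < Ge4+ (same group, period 3 vs 4); Ge4+ < Sn4+ (same group, 1 shell fewer); Sn4+ < Pb4+ (same group, period 5 vs 6); Pb4+ < Tl3+ (isoelectronic, higher Z=82 is smaller); Tl3+ < Hg2+ (both 78 e⁻, Z=81>80); Hg2+ < Au+ (both 78 e⁻, Z=80>79).
Relative to Ge4+, the ions that are larger are Sn4+, Pb4+, Tl3+, Hg2+, Au+. So 5 are larger.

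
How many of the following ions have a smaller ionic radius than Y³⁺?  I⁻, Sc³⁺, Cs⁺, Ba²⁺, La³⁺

Tabulating Z and e⁻: Sc³⁺: 18 e⁻, Z=21, Y³⁺: 36 e⁻, Z=39, La³⁺: 54 e⁻, Z=57, Ba²⁺: 54 e⁻, Z=56, Cs⁺: 54 e⁻, Z=55, I⁻: 54 e⁻, Z=53. Sc³⁺ < Y³⁺ (same group, 1 shell fewer); Y³⁺ < La³⁺ (same group, period 5 vs 6); La³⁺ < Ba²⁺ (isoelectronic, higher Z=57 is smaller); Ba²⁺ < Cs⁺ (both 54 e⁻, Z=56>55); Cs⁺ < I⁻ (both 54 e⁻, Z=55>53).
Overall: Sc³⁺ < Y³⁺ < La³⁺ < Ba²⁺ < Cs⁺ < I⁻. Y³⁺ has 1 below it and 4 above. Count: 1.

1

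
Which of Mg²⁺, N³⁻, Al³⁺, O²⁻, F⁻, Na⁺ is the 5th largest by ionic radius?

Mg²⁺

These species are isoelectronic with 10 electrons. The only difference is the number of protons: Al³⁺ (Z=13), Mg²⁺ (Z=12), Na⁺ (Z=11), F⁻ (Z=9), O²⁻ (Z=8), N³⁻ (Z=7). The strongest nuclear pull (Al³⁺) gives the smallest ion.
Full ascending order: Al³⁺ < Mg²⁺ < Na⁺ < F⁻ < O²⁻ < N³⁻. Counting from the largest, position 5 is Mg²⁺.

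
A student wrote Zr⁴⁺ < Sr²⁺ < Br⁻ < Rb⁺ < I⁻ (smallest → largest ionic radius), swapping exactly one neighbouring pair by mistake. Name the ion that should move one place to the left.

Compare adjacent ions: they are isoelectronic (36 e⁻) and Rb has more protons than Br (37 vs 35), making Rb⁺ smaller — yet in this increasing list Br⁻ sits before Rb⁺. Nothing else is reversed, so Rb⁺ should move one place to the left.

Rb⁺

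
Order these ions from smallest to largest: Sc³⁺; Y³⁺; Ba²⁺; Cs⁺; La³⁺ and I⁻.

Sc³⁺ < Y³⁺ < La³⁺ < Ba²⁺ < Cs⁺ < I⁻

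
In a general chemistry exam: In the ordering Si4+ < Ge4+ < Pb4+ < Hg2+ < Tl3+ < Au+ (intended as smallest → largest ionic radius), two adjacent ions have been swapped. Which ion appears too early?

Hg2+

The pair Hg2+, Tl3+ is the wrong way round — Tl3+ and Hg2+ share 78 electrons; the higher nuclear charge on Tl (Z=81) contracts it more, so Tl3+ < Hg2+. All other adjacent pairs agree with periodic trends, so Hg2+ is the misplaced ion.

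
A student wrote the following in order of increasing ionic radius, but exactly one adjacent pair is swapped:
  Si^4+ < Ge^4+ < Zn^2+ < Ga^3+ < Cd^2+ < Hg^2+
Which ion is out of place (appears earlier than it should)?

Zn^2+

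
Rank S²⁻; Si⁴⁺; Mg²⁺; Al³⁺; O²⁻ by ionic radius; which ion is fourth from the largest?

Al³⁺

Tabulating Z and e⁻: Si⁴⁺ (Z=14, 10 e⁻), Al³⁺ (Z=13, 10 e⁻), Mg²⁺ (Z=12, 10 e⁻), O²⁻ (Z=8, 10 e⁻), S²⁻ (Z=16, 18 e⁻). Si⁴⁺ < Al³⁺ (isoelectronic, higher Z=14 is smaller); Al³⁺ < Mg²⁺ (both 10 e⁻, Z=13>12); Mg²⁺ < O²⁻ (isoelectronic, higher Z=12 is smaller); O²⁻ < S²⁻ (same group, 1 shell fewer).
Ordering: Si⁴⁺ < Al³⁺ < Mg²⁺ < O²⁻ < S²⁻. The fourth largest is Al³⁺.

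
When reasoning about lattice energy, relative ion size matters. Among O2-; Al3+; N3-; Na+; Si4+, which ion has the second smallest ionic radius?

All of these have 10 electrons (isoelectronic). With the same electron cloud, the ion with the most protons pulls it in tightest. Nuclear charges: Si4+ (Z=14), Al3+ (Z=13), Na+ (Z=11), O2- (Z=8), N3- (Z=7). Highest Z is smallest.
Ordering: Si4+ < Al3+ < Na+ < O2- < N3-. The second smallest is Al3+.

Al3+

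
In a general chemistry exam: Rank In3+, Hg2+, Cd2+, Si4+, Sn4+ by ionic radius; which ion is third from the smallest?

In3+

Work out protons and electrons: Si4+ has 10 e⁻ (Z=14), Sn4+ has 46 e⁻ (Z=50), In3+ has 46 e⁻ (Z=49), Cd2+ has 46 e⁻ (Z=48), Hg2+ has 78 e⁻ (Z=80). Si4+ < Sn4+ (same group, 2 shells fewer); Sn4+ < In3+ (isoelectronic, higher Z=50 is smaller); In3+ < Cd2+ (isoelectronic, higher Z=49 is smaller); Cd2+ < Hg2+ (same group, 1 shell fewer).
Full ascending order: Si4+ < Sn4+ < In3+ < Cd2+ < Hg2+. Counting from the smallest, position 3 is In3+.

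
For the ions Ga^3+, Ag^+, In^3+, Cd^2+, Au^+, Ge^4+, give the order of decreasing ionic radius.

Au^+ > Ag^+ > Cd^2+ > In^3+ > Ga^3+ > Ge^4+

Work out protons and electrons: Ge^4+ (Z=32, 28 e⁻), Ga^3+ (Z=31, 28 e⁻), In^3+ (Z=49, 46 e⁻), Cd^2+ (Z=48, 46 e⁻), Ag^+ (Z=47, 46 e⁻), Au^+ (Z=79, 78 e⁻). Ge^4+ < Ga^3+ (both 28 e⁻, Z=32>31); Ga^3+ < In^3+ (same group, 1 shell fewer); In^3+ < Cd^2+ (isoelectronic, higher Z=49 is smaller); Cd^2+ < Ag^+ (both 46 e⁻, Z=48>47); Ag^+ < Au^+ (same group, period 5 vs 6).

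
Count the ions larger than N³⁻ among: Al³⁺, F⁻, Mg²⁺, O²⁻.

0

Each ion has 10 electrons. The ranking follows nuclear charge in reverse — greater Z gives a smaller radius. Al³⁺ (Z=13), Mg²⁺ (Z=12), F⁻ (Z=9), O²⁻ (Z=8), N³⁻ (Z=7).
Ordering all of them (including N³⁻) by radius gives Al³⁺ < Mg²⁺ < F⁻ < O²⁻ < N³⁻. So 0 are larger.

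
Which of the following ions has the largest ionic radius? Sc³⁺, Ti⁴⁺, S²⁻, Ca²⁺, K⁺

S²⁻

All of these have 18 electrons (isoelectronic). With the same electron cloud, the ion with the most protons pulls it in tightest. Nuclear charges: Ti⁴⁺ (Z=22), Sc³⁺ (Z=21), Ca²⁺ (Z=20), K⁺ (Z=19), S²⁻ (Z=16). Highest Z is smallest.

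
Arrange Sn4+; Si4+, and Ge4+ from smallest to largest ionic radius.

Si4+ < Ge4+ < Sn4+

Same group, same charge. Going down the group adds an extra shell of electrons, so the ion gets larger: Si4+ is highest in the group and smallest.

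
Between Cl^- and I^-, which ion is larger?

All are in the same group with charge -1. Radius grows down the group as n (the outermost shell) increases.

I^-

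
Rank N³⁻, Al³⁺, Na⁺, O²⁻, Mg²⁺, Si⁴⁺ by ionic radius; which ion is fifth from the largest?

All of these have 10 electrons (isoelectronic). With the same electron cloud, the ion with the most protons pulls it in tightest. Nuclear charges: Si⁴⁺ (Z=14), Al³⁺ (Z=13), Mg²⁺ (Z=12), Na⁺ (Z=11), O²⁻ (Z=8), N³⁻ (Z=7). Highest Z is smallest.
Full ascending order: Si⁴⁺ < Al³⁺ < Mg²⁺ < Na⁺ < O²⁻ < N³⁻. Counting from the largest, position 5 is Al³⁺.

Al³⁺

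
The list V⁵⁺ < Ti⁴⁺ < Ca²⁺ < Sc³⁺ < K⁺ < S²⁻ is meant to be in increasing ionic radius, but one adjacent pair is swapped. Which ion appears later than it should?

Sc³⁺

Check each adjacent pair. Ca²⁺ and Sc³⁺ are reversed: Sc³⁺ and Ca²⁺ share 18 electrons; the higher nuclear charge on Sc (Z=21) contracts it more, so Sc³⁺ < Ca²⁺. No other neighbouring pair contradicts the periodic trends, so Sc³⁺ is the ion listed too late.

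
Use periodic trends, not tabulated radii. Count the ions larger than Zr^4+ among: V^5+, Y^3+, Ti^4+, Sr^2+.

2

V^5+ has 18 e⁻ (Z=23), Ti^4+ has 18 e⁻ (Z=22), Zr^4+ has 36 e⁻ (Z=40), Y^3+ has 36 e⁻ (Z=39), Sr^2+ has 36 e⁻ (Z=38). V^5+ < Ti^4+ (isoelectronic, higher Z=23 is smaller); Ti^4+ < Zr^4+ (same group, period 4 vs 5); Zr^4+ < Y^3+ (both 36 e⁻, Z=40>39); Y^3+ < Sr^2+ (both 36 e⁻, Z=39>38).
Overall: V^5+ < Ti^4+ < Zr^4+ < Y^3+ < Sr^2+. Zr^4+ has 2 below it and 2 above. That's 2.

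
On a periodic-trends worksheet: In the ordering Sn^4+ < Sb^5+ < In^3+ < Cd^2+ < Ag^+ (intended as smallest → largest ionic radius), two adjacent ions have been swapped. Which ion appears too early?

Sn^4+

Check each adjacent pair. Sn^4+ and Sb^5+ are reversed: they are isoelectronic (46 e⁻) and Sb has more protons than Sn (51 vs 50), making Sb^5+ smaller. No other neighbouring pair contradicts the periodic trends, so Sn^4+ is the ion listed too early.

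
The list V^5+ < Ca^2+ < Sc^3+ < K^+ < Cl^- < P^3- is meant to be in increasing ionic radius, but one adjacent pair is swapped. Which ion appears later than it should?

The pair Ca^2+, Sc^3+ is the wrong way round — Sc^3+ and Ca^2+ share 18 electrons; the higher nuclear charge on Sc (Z=21) contracts it more, so Sc^3+ < Ca^2+. All other adjacent pairs agree with periodic trends, so Sc^3+ is the misplaced ion.

Sc^3+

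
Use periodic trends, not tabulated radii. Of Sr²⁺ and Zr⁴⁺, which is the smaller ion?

These species are isoelectronic with 36 electrons. The only difference is the number of protons: Zr⁴⁺ (Z=40), Sr²⁺ (Z=38). The strongest nuclear pull (Zr⁴⁺) gives the smallest ion.

Zr⁴⁺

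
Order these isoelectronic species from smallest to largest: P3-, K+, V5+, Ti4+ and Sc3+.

These species are isoelectronic with 18 electrons. The only difference is the number of protons: V5+ (Z=23), Ti4+ (Z=22), Sc3+ (Z=21), K+ (Z=19), P3- (Z=15). The strongest nuclear pull (V5+) gives the smallest ion.

V5+ < Ti4+ < Sc3+ < K+ < P3-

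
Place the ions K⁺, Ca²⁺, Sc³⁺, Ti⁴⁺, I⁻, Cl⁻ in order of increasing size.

Ti⁴⁺ < Sc³⁺ < Ca²⁺ < K⁺ < Cl⁻ < I⁻

First list Z and electron count for each: Ti⁴⁺ (Z=22, 18 e⁻), Sc³⁺ (Z=21, 18 e⁻), Ca²⁺ (Z=20, 18 e⁻), K⁺ (Z=19, 18 e⁻), Cl⁻ (Z=17, 18 e⁻), I⁻ (Z=53, 54 e⁻). Ti⁴⁺ < Sc³⁺ (both 18 e⁻, Z=22>21); Sc³⁺ < Ca²⁺ (isoelectronic, higher Z=21 is smaller); Ca²⁺ < K⁺ (both 18 e⁻, Z=20>19); K⁺ < Cl⁻ (both 18 e⁻, Z=19>17); Cl⁻ < I⁻ (same group, 2 shells fewer).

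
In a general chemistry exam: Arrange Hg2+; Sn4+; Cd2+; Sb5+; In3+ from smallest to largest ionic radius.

Electron counts and nuclear charges: Sb5+ has 46 e⁻ (Z=51), Sn4+ has 46 e⁻ (Z=50), In3+ has 46 e⁻ (Z=49), Cd2+ has 46 e⁻ (Z=48), Hg2+ has 78 e⁻ (Z=80). Sb5+ < Sn4+ (isoelectronic, higher Z=51 is smaller); Sn4+ < In3+ (isoelectronic, higher Z=50 is smaller); In3+ < Cd2+ (isoelectronic, higher Z=49 is smaller); Cd2+ < Hg2+ (same group, 1 shell fewer).

Sb5+ < Sn4+ < In3+ < Cd2+ < Hg2+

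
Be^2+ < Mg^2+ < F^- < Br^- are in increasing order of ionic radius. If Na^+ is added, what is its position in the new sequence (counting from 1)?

3

Tabulating Z and e⁻: Be^2+ (Z=4, 2 e⁻), Mg^2+ (Z=12, 10 e⁻), Na^+ (Z=11, 10 e⁻), F^- (Z=9, 10 e⁻), Br^- (Z=35, 36 e⁻). Be^2+ < Mg^2+ (same group, period 2 vs 3); Mg^2+ < Na^+ (both 10 e⁻, Z=12>11); Na^+ < F^- (both 10 e⁻, Z=11>9); F^- < Br^- (same group, 2 shells fewer).
Putting Na^+ in gives Be^2+ < Mg^2+ < Na^+ < F^- < Br^-; it lands at slot 3.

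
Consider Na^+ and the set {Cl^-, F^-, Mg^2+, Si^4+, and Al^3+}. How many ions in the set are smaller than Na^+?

3

First list Z and electron count for each: Si^4+ has 10 e⁻ (Z=14), Al^3+ has 10 e⁻ (Z=13), Mg^2+ has 10 e⁻ (Z=12), Na^+ has 10 e⁻ (Z=11), F^- has 10 e⁻ (Z=9), Cl^- has 18 e⁻ (Z=17). Si^4+ < Al^3+ (both 10 e⁻, Z=14>13); Al^3+ < Mg^2+ (isoelectronic, higher Z=13 is smaller); Mg^2+ < Na^+ (isoelectronic, higher Z=12 is smaller); Na^+ < F^- (both 10 e⁻, Z=11>9); F^- < Cl^- (same group, period 2 vs 3).
Placing each against Na^+: smaller — Si^4+, Al^3+, Mg^2+; larger — F^-, Cl^-. That's 3.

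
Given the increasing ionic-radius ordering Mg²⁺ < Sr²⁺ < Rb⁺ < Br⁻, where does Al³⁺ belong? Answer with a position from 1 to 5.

1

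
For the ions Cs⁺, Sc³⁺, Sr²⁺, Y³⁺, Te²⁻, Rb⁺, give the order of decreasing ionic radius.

Electron counts and nuclear charges: Sc³⁺ (Z=21, 18 e⁻), Y³⁺ (Z=39, 36 e⁻), Sr²⁺ (Z=38, 36 e⁻), Rb⁺ (Z=37, 36 e⁻), Cs⁺ (Z=55, 54 e⁻), Te²⁻ (Z=52, 54 e⁻). Sc³⁺ < Y³⁺ (same group, period 4 vs 5); Y³⁺ < Sr²⁺ (isoelectronic, higher Z=39 is smaller); Sr²⁺ < Rb⁺ (both 36 e⁻, Z=38>37); Rb⁺ < Cs⁺ (same group, 1 shell fewer); Cs⁺ < Te²⁻ (both 54 e⁻, Z=55>52).

Te²⁻ > Cs⁺ > Rb⁺ > Sr²⁺ > Y³⁺ > Sc³⁺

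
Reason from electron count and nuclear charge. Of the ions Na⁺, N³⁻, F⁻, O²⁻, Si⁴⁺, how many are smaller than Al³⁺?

Isoelectronic series (10 e⁻ each). Size is set by nuclear charge: more protons means a smaller ion. Si⁴⁺ (Z=14), Al³⁺ (Z=13), Na⁺ (Z=11), F⁻ (Z=9), O²⁻ (Z=8), N³⁻ (Z=7).
Overall: Si⁴⁺ < Al³⁺ < Na⁺ < F⁻ < O²⁻ < N³⁻. Al³⁺ has 1 below it and 4 above. So 1 is smaller.

1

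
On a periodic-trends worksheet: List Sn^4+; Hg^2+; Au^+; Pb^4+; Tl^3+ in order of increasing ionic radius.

Sn^4+ (Z=50, 46 e⁻), Pb^4+ (Z=82, 78 e⁻), Tl^3+ (Z=81, 78 e⁻), Hg^2+ (Z=80, 78 e⁻), Au^+ (Z=79, 78 e⁻). Sn^4+ < Pb^4+ (same group, period 5 vs 6); Pb^4+ < Tl^3+ (isoelectronic, higher Z=82 is smaller); Tl^3+ < Hg^2+ (isoelectronic, higher Z=81 is smaller); Hg^2+ < Au^+ (isoelectronic, higher Z=80 is smaller).

Sn^4+ < Pb^4+ < Tl^3+ < Hg^2+ < Au^+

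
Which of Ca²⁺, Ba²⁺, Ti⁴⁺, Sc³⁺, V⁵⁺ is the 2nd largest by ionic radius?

Ca²⁺

Electron counts and nuclear charges: V⁵⁺ (Z=23, 18 e⁻), Ti⁴⁺ (Z=22, 18 e⁻), Sc³⁺ (Z=21, 18 e⁻), Ca²⁺ (Z=20, 18 e⁻), Ba²⁺ (Z=56, 54 e⁻). V⁵⁺ < Ti⁴⁺ (isoelectronic, higher Z=23 is smaller); Ti⁴⁺ < Sc³⁺ (both 18 e⁻, Z=22>21); Sc³⁺ < Ca²⁺ (isoelectronic, higher Z=21 is smaller); Ca²⁺ < Ba²⁺ (same group, period 4 vs 6).
Full ascending order: V⁵⁺ < Ti⁴⁺ < Sc³⁺ < Ca²⁺ < Ba²⁺. Counting from the largest, position 2 is Ca²⁺.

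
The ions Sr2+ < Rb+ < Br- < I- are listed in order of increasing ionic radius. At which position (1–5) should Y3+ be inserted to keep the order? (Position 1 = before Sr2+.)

1

Work out protons and electrons: Y3+ (Z=39, 36 e⁻), Sr2+ (Z=38, 36 e⁻), Rb+ (Z=37, 36 e⁻), Br- (Z=35, 36 e⁻), I- (Z=53, 54 e⁻). Y3+ < Sr2+ (isoelectronic, higher Z=39 is smaller); Sr2+ < Rb+ (isoelectronic, higher Z=38 is smaller); Rb+ < Br- (isoelectronic, higher Z=37 is smaller); Br- < I- (same group, 1 shell fewer).
With Y3+ included the full order is Y3+ < Sr2+ < Rb+ < Br- < I-, so it takes position 1.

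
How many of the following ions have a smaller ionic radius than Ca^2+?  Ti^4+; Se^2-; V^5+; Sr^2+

Tabulating Z and e⁻: V^5+ (Z=23, 18 e⁻), Ti^4+ (Z=22, 18 e⁻), Ca^2+ (Z=20, 18 e⁻), Sr^2+ (Z=38, 36 e⁻), Se^2- (Z=34, 36 e⁻). V^5+ < Ti^4+ (both 18 e⁻, Z=23>22); Ti^4+ < Ca^2+ (both 18 e⁻, Z=22>20); Ca^2+ < Sr^2+ (same group, period 4 vs 5); Sr^2+ < Se^2- (both 36 e⁻, Z=38>34).
Placing each against Ca^2+: smaller — V^5+, Ti^4+; larger — Sr^2+, Se^2-. So 2 are smaller.

2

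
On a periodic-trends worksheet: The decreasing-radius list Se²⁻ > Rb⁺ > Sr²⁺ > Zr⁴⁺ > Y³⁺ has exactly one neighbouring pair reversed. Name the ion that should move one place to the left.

Y³⁺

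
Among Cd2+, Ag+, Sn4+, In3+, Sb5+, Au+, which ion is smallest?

Sb5+

Sb5+ has 46 e⁻ (Z=51), Sn4+ has 46 e⁻ (Z=50), In3+ has 46 e⁻ (Z=49), Cd2+ has 46 e⁻ (Z=48), Ag+ has 46 e⁻ (Z=47), Au+ has 78 e⁻ (Z=79). Sb5+ < Sn4+ (both 46 e⁻, Z=51>50); Sn4+ < In3+ (isoelectronic, higher Z=50 is smaller); In3+ < Cd2+ (isoelectronic, higher Z=49 is smaller); Cd2+ < Ag+ (both 46 e⁻, Z=48>47); Ag+ < Au+ (same group, 1 shell fewer).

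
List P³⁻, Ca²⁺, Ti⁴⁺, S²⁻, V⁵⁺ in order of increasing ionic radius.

Each ion has 18 electrons. The ranking follows nuclear charge in reverse — greater Z gives a smaller radius. V⁵⁺ (Z=23), Ti⁴⁺ (Z=22), Ca²⁺ (Z=20), S²⁻ (Z=16), P³⁻ (Z=15).

V⁵⁺ < Ti⁴⁺ < Ca²⁺ < S²⁻ < P³⁻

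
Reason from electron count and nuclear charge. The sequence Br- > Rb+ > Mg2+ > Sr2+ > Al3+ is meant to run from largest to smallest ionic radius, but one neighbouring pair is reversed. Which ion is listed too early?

Mg2+

Scanning neighbour by neighbour, only Mg2+/Sr2+ violates a trend: both in group 2 with the same charge; Mg2+ (period 3) has the smaller radius. That makes Mg2+ the one sitting a position early relative to where it belongs.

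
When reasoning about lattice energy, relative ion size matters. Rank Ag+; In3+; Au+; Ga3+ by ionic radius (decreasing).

Tabulating Z and e⁻: Ga3+ (Z=31, 28 e⁻), In3+ (Z=49, 46 e⁻), Ag+ (Z=47, 46 e⁻), Au+ (Z=79, 78 e⁻). Ga3+ < In3+ (same group, period 4 vs 5); In3+ < Ag+ (isoelectronic, higher Z=49 is smaller); Ag+ < Au+ (same group, period 5 vs 6).

Au+ > Ag+ > In3+ > Ga3+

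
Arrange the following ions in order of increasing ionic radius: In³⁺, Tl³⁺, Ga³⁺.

These ions sit in one column with identical charge. Each step down the periodic table adds a principal shell, increasing the radius.

Ga³⁺ < In³⁺ < Tl³⁺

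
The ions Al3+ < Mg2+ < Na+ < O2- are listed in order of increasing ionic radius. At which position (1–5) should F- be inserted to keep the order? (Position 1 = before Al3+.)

Isoelectronic series (10 e⁻ each). Size is set by nuclear charge: more protons means a smaller ion. Al3+ (Z=13), Mg2+ (Z=12), Na+ (Z=11), F- (Z=9), O2- (Z=8).
Putting F- in gives Al3+ < Mg2+ < Na+ < F- < O2-; it lands at slot 4.

4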